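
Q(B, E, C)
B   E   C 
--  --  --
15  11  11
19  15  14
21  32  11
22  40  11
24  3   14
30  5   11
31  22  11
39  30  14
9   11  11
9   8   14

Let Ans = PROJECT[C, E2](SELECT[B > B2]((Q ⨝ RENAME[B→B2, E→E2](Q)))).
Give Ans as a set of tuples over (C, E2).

ρ[B→B2, E→E2]: schema becomes (B2, E2, C); tuples unchanged.
Natural join on C: {(15, 11, 11, 15, 11), (15, 11, 11, 21, 32), (15, 11, 11, 22, 40), (15, 11, 11, 30, 5), (15, 11, 11, 31, 22), (15, 11, 11, 9, 11), (19, 15, 14, 19, 15), (19, 15, 14, 24, 3), (19, 15, 14, 39, 30), (19, 15, 14, 9, 8), (21, 32, 11, 15, 11), (21, 32, 11, 21, 32), (21, 32, 11, 22, 40), (21, 32, 11, 30, 5), (21, 32, 11, 31, 22), (21, 32, 11, 9, 11), (22, 40, 11, 15, 11), (22, 40, 11, 21, 32), (22, 40, 11, 22, 40), (22, 40, 11, 30, 5), (22, 40, 11, 31, 22), (22, 40, 11, 9, 11), (24, 3, 14, 19, 15), (24, 3, 14, 24, 3), (24, 3, 14, 39, 30), (24, 3, 14, 9, 8), (30, 5, 11, 15, 11), (30, 5, 11, 21, 32), (30, 5, 11, 22, 40), (30, 5, 11, 30, 5), (30, 5, 11, 31, 22), (30, 5, 11, 9, 11), (31, 22, 11, 15, 11), (31, 22, 11, 21, 32), (31, 22, 11, 22, 40), (31, 22, 11, 30, 5), (31, 22, 11, 31, 22), (31, 22, 11, 9, 11), (39, 30, 14, 19, 15), (39, 30, 14, 24, 3), (39, 30, 14, 39, 30), (39, 30, 14, 9, 8), (9, 11, 11, 15, 11), (9, 11, 11, 21, 32), (9, 11, 11, 22, 40), (9, 11, 11, 30, 5), (9, 11, 11, 31, 22), (9, 11, 11, 9, 11), (9, 8, 14, 19, 15), (9, 8, 14, 24, 3), (9, 8, 14, 39, 30), (9, 8, 14, 9, 8)}
Apply σ_{B > B2}; surviving tuples: {(15, 11, 11, 9, 11), (19, 15, 14, 9, 8), (21, 32, 11, 15, 11), (21, 32, 11, 9, 11), (22, 40, 11, 15, 11), (22, 40, 11, 21, 32), (22, 40, 11, 9, 11), (24, 3, 14, 19, 15), (24, 3, 14, 9, 8), (30, 5, 11, 15, 11), (30, 5, 11, 21, 32), (30, 5, 11, 22, 40), (30, 5, 11, 9, 11), (31, 22, 11, 15, 11), (31, 22, 11, 21, 32), (31, 22, 11, 22, 40), (31, 22, 11, 30, 5), (31, 22, 11, 9, 11), (39, 30, 14, 19, 15), (39, 30, 14, 24, 3), (39, 30, 14, 9, 8)}
π[C, E2]: project onto (C, E2) (14 duplicate(s) eliminated) → {(11, 11), (11, 32), (11, 40), (11, 5), (14, 15), (14, 3), (14, 8)}

{(11, 11), (11, 32), (11, 40), (11, 5), (14, 15), (14, 3), (14, 8)}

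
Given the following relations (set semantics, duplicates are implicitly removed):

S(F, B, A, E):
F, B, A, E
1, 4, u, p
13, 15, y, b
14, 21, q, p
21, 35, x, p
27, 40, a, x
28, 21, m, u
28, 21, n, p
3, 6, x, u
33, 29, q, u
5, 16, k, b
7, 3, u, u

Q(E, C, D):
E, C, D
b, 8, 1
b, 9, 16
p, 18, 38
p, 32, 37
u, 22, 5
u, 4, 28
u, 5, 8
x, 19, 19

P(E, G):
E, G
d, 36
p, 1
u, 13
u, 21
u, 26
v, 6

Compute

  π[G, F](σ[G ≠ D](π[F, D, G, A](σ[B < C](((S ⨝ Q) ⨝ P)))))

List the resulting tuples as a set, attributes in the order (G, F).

Joining S and Q on E yields {(1, 4, u, p, 18, 38), (1, 4, u, p, 32, 37), (13, 15, y, b, 8, 1), (13, 15, y, b, 9, 16), (14, 21, q, p, 18, 38), (14, 21, q, p, 32, 37), (21, 35, x, p, 18, 38), (21, 35, x, p, 32, 37), (27, 40, a, x, 19, 19), (28, 21, m, u, 22, 5), (28, 21, m, u, 4, 28), (28, 21, m, u, 5, 8), (28, 21, n, p, 18, 38), (28, 21, n, p, 32, 37), (3, 6, x, u, 22, 5), (3, 6, x, u, 4, 28), (3, 6, x, u, 5, 8), (33, 29, q, u, 22, 5), (33, 29, q, u, 4, 28), (33, 29, q, u, 5, 8), (5, 16, k, b, 8, 1), (5, 16, k, b, 9, 16), (7, 3, u, u, 22, 5), (7, 3, u, u, 4, 28), (7, 3, u, u, 5, 8)}.
Joining (S ⨝ Q) and P on E yields {(1, 4, u, p, 18, 38, 1), (1, 4, u, p, 32, 37, 1), (14, 21, q, p, 18, 38, 1), (14, 21, q, p, 32, 37, 1), (21, 35, x, p, 18, 38, 1), (21, 35, x, p, 32, 37, 1), (28, 21, m, u, 22, 5, 13), (28, 21, m, u, 22, 5, 21), (28, 21, m, u, 22, 5, 26), (28, 21, m, u, 4, 28, 13), (28, 21, m, u, 4, 28, 21), (28, 21, m, u, 4, 28, 26), (28, 21, m, u, 5, 8, 13), (28, 21, m, u, 5, 8, 21), (28, 21, m, u, 5, 8, 26), (28, 21, n, p, 18, 38, 1), (28, 21, n, p, 32, 37, 1), (3, 6, x, u, 22, 5, 13), (3, 6, x, u, 22, 5, 21), (3, 6, x, u, 22, 5, 26), (3, 6, x, u, 4, 28, 13), (3, 6, x, u, 4, 28, 21), (3, 6, x, u, 4, 28, 26), (3, 6, x, u, 5, 8, 13), (3, 6, x, u, 5, 8, 21), (3, 6, x, u, 5, 8, 26), (33, 29, q, u, 22, 5, 13), (33, 29, q, u, 22, 5, 21), (33, 29, q, u, 22, 5, 26), (33, 29, q, u, 4, 28, 13), (33, 29, q, u, 4, 28, 21), (33, 29, q, u, 4, 28, 26), (33, 29, q, u, 5, 8, 13), (33, 29, q, u, 5, 8, 21), (33, 29, q, u, 5, 8, 26), (7, 3, u, u, 22, 5, 13), (7, 3, u, u, 22, 5, 21), (7, 3, u, u, 22, 5, 26), (7, 3, u, u, 4, 28, 13), (7, 3, u, u, 4, 28, 21), (7, 3, u, u, 4, 28, 26), (7, 3, u, u, 5, 8, 13), (7, 3, u, u, 5, 8, 21), (7, 3, u, u, 5, 8, 26)}.
Apply σ_{B < C}; surviving tuples: {(1, 4, u, p, 18, 38, 1), (1, 4, u, p, 32, 37, 1), (14, 21, q, p, 32, 37, 1), (28, 21, m, u, 22, 5, 13), (28, 21, m, u, 22, 5, 21), (28, 21, m, u, 22, 5, 26), (28, 21, n, p, 32, 37, 1), (3, 6, x, u, 22, 5, 13), (3, 6, x, u, 22, 5, 21), (3, 6, x, u, 22, 5, 26), (7, 3, u, u, 22, 5, 13), (7, 3, u, u, 22, 5, 21), (7, 3, u, u, 22, 5, 26), (7, 3, u, u, 4, 28, 13), (7, 3, u, u, 4, 28, 21), (7, 3, u, u, 4, 28, 26), (7, 3, u, u, 5, 8, 13), (7, 3, u, u, 5, 8, 21), (7, 3, u, u, 5, 8, 26)}
Keep only column(s) F, D, G, A: {(1, 37, 1, u), (1, 38, 1, u), (14, 37, 1, q), (28, 37, 1, n), (28, 5, 13, m), (28, 5, 21, m), (28, 5, 26, m), (3, 5, 13, x), (3, 5, 21, x), (3, 5, 26, x), (7, 28, 13, u), (7, 28, 21, u), (7, 28, 26, u), (7, 5, 13, u), (7, 5, 21, u), (7, 5, 26, u), (7, 8, 13, u), (7, 8, 21, u), (7, 8, 26, u)}
Apply σ_{G ≠ D}; surviving tuples: {(1, 37, 1, u), (1, 38, 1, u), (14, 37, 1, q), (28, 37, 1, n), (28, 5, 13, m), (28, 5, 21, m), (28, 5, 26, m), (3, 5, 13, x), (3, 5, 21, x), (3, 5, 26, x), (7, 28, 13, u), (7, 28, 21, u), (7, 28, 26, u), (7, 5, 13, u), (7, 5, 21, u), (7, 5, 26, u), (7, 8, 13, u), (7, 8, 21, u), (7, 8, 26, u)}
Keep only column(s) G, F (7 duplicate(s) eliminated): {(1, 1), (1, 14), (1, 28), (13, 28), (13, 3), (13, 7), (21, 28), (21, 3), (21, 7), (26, 28), (26, 3), (26, 7)}

{(1, 1), (1, 14), (1, 28), (13, 28), (13, 3), (13, 7), (21, 28), (21, 3), (21, 7), (26, 28), (26, 3), (26, 7)}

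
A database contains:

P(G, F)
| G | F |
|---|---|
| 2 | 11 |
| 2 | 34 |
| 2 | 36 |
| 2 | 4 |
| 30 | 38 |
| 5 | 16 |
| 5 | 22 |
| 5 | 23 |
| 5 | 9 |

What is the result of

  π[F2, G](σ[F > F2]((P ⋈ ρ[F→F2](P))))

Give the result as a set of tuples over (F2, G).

ρ[F→F2]: schema becomes (G, F2); tuples unchanged.
Joining P and ρ[F→F2](P) on G yields {(2, 11, 11), (2, 11, 34), (2, 11, 36), (2, 11, 4), (2, 34, 11), (2, 34, 34), (2, 34, 36), (2, 34, 4), (2, 36, 11), (2, 36, 34), (2, 36, 36), (2, 36, 4), (2, 4, 11), (2, 4, 34), (2, 4, 36), (2, 4, 4), (30, 38, 38), (5, 16, 16), (5, 16, 22), (5, 16, 23), (5, 16, 9), (5, 22, 16), (5, 22, 22), (5, 22, 23), (5, 22, 9), (5, 23, 16), (5, 23, 22), (5, 23, 23), (5, 23, 9), (5, 9, 16), (5, 9, 22), (5, 9, 23), (5, 9, 9)}.
Filtering on F > F2 leaves {(2, 11, 4), (2, 34, 11), (2, 34, 4), (2, 36, 11), (2, 36, 34), (2, 36, 4), (5, 16, 9), (5, 22, 16), (5, 22, 9), (5, 23, 16), (5, 23, 22), (5, 23, 9)}.
π_{F2, G} gives {(11, 2), (16, 5), (22, 5), (34, 2), (4, 2), (9, 5)} (6 duplicate(s) eliminated).

{(11, 2), (16, 5), (22, 5), (34, 2), (4, 2), (9, 5)}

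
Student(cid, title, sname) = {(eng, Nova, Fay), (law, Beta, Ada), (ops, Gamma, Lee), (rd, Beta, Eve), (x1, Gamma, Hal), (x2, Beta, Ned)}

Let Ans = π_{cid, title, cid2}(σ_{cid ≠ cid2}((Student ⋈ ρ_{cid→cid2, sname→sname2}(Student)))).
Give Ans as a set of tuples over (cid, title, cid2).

ρ[cid→cid2, sname→sname2]: schema becomes (cid2, title, sname2); tuples unchanged.
Joining Student and ρ_{cid→cid2, sname→sname2}(Student) on title yields {(eng, Nova, Fay, eng, Fay), (law, Beta, Ada, law, Ada), (law, Beta, Ada, rd, Eve), (law, Beta, Ada, x2, Ned), (ops, Gamma, Lee, ops, Lee), (ops, Gamma, Lee, x1, Hal), (rd, Beta, Eve, law, Ada), (rd, Beta, Eve, rd, Eve), (rd, Beta, Eve, x2, Ned), (x1, Gamma, Hal, ops, Lee), (x1, Gamma, Hal, x1, Hal), (x2, Beta, Ned, law, Ada), (x2, Beta, Ned, rd, Eve), (x2, Beta, Ned, x2, Ned)}.
σ[cid ≠ cid2]: keep tuples satisfying cid ≠ cid2 → {(law, Beta, Ada, rd, Eve), (law, Beta, Ada, x2, Ned), (ops, Gamma, Lee, x1, Hal), (rd, Beta, Eve, law, Ada), (rd, Beta, Eve, x2, Ned), (x1, Gamma, Hal, ops, Lee), (x2, Beta, Ned, law, Ada), (x2, Beta, Ned, rd, Eve)}
π_{cid, title, cid2} gives {(law, Beta, rd), (law, Beta, x2), (ops, Gamma, x1), (rd, Beta, law), (rd, Beta, x2), (x1, Gamma, ops), (x2, Beta, law), (x2, Beta, rd)}.

{(law, Beta, rd), (law, Beta, x2), (ops, Gamma, x1), (rd, Beta, law), (rd, Beta, x2), (x1, Gamma, ops), (x2, Beta, law), (x2, Beta, rd)}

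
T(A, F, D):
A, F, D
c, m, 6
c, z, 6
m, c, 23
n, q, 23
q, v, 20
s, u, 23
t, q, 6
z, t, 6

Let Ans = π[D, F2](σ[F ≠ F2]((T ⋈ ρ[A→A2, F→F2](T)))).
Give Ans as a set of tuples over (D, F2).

{(23, c), (23, q), (23, u), (6, m), (6, q), (6, t), (6, z)}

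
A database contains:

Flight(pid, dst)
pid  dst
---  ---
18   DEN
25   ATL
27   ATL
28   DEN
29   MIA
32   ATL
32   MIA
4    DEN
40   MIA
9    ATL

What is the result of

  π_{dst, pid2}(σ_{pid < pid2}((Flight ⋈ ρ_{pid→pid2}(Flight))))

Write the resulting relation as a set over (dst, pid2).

{(ATL, 25), (ATL, 27), (ATL, 32), (DEN, 18), (DEN, 28), (MIA, 32), (MIA, 40)}

ρ[pid→pid2]: schema becomes (pid2, dst); tuples unchanged.
Flight ⋈ ρ_{pid→pid2}(Flight) (natural join on dst): {(18, DEN, 18), (18, DEN, 28), (18, DEN, 4), (25, ATL, 25), (25, ATL, 27), (25, ATL, 32), (25, ATL, 9), (27, ATL, 25), (27, ATL, 27), (27, ATL, 32), (27, ATL, 9), (28, DEN, 18), (28, DEN, 28), (28, DEN, 4), (29, MIA, 29), (29, MIA, 32), (29, MIA, 40), (32, ATL, 25), (32, ATL, 27), (32, ATL, 32), (32, ATL, 9), (32, MIA, 29), (32, MIA, 32), (32, MIA, 40), (4, DEN, 18), (4, DEN, 28), (4, DEN, 4), (40, MIA, 29), (40, MIA, 32), (40, MIA, 40), (9, ATL, 25), (9, ATL, 27), (9, ATL, 32), (9, ATL, 9)}
Filtering on pid < pid2 leaves {(18, DEN, 28), (25, ATL, 27), (25, ATL, 32), (27, ATL, 32), (29, MIA, 32), (29, MIA, 40), (32, MIA, 40), (4, DEN, 18), (4, DEN, 28), (9, ATL, 25), (9, ATL, 27), (9, ATL, 32)}.
Projecting to dst, pid2 (5 duplicate(s) eliminated): {(ATL, 25), (ATL, 27), (ATL, 32), (DEN, 18), (DEN, 28), (MIA, 32), (MIA, 40)}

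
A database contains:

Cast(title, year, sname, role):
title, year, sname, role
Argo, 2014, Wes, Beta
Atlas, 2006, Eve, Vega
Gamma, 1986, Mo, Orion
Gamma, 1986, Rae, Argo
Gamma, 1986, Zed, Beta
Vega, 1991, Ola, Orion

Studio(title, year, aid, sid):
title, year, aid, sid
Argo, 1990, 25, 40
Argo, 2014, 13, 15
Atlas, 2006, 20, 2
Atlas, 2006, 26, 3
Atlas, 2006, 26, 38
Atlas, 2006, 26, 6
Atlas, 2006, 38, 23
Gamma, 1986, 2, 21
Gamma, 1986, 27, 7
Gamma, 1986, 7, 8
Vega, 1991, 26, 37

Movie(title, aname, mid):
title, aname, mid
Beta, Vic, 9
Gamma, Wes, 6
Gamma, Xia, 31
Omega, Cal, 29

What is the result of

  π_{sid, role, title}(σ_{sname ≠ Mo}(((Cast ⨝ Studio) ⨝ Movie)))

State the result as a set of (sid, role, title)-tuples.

Joining Cast and Studio on title, year yields {(Argo, 2014, Wes, Beta, 13, 15), (Atlas, 2006, Eve, Vega, 20, 2), (Atlas, 2006, Eve, Vega, 26, 3), (Atlas, 2006, Eve, Vega, 26, 38), (Atlas, 2006, Eve, Vega, 26, 6), (Atlas, 2006, Eve, Vega, 38, 23), (Gamma, 1986, Mo, Orion, 2, 21), (Gamma, 1986, Mo, Orion, 27, 7), (Gamma, 1986, Mo, Orion, 7, 8), (Gamma, 1986, Rae, Argo, 2, 21), (Gamma, 1986, Rae, Argo, 27, 7), (Gamma, 1986, Rae, Argo, 7, 8), (Gamma, 1986, Zed, Beta, 2, 21), (Gamma, 1986, Zed, Beta, 27, 7), (Gamma, 1986, Zed, Beta, 7, 8), (Vega, 1991, Ola, Orion, 26, 37)}.
Joining (Cast ⨝ Studio) and Movie on title yields {(Gamma, 1986, Mo, Orion, 2, 21, Wes, 6), (Gamma, 1986, Mo, Orion, 2, 21, Xia, 31), (Gamma, 1986, Mo, Orion, 27, 7, Wes, 6), (Gamma, 1986, Mo, Orion, 27, 7, Xia, 31), (Gamma, 1986, Mo, Orion, 7, 8, Wes, 6), (Gamma, 1986, Mo, Orion, 7, 8, Xia, 31), (Gamma, 1986, Rae, Argo, 2, 21, Wes, 6), (Gamma, 1986, Rae, Argo, 2, 21, Xia, 31), (Gamma, 1986, Rae, Argo, 27, 7, Wes, 6), (Gamma, 1986, Rae, Argo, 27, 7, Xia, 31), (Gamma, 1986, Rae, Argo, 7, 8, Wes, 6), (Gamma, 1986, Rae, Argo, 7, 8, Xia, 31), (Gamma, 1986, Zed, Beta, 2, 21, Wes, 6), (Gamma, 1986, Zed, Beta, 2, 21, Xia, 31), (Gamma, 1986, Zed, Beta, 27, 7, Wes, 6), (Gamma, 1986, Zed, Beta, 27, 7, Xia, 31), (Gamma, 1986, Zed, Beta, 7, 8, Wes, 6), (Gamma, 1986, Zed, Beta, 7, 8, Xia, 31)}.
Selection sname ≠ Mo: {(Gamma, 1986, Rae, Argo, 2, 21, Wes, 6), (Gamma, 1986, Rae, Argo, 2, 21, Xia, 31), (Gamma, 1986, Rae, Argo, 27, 7, Wes, 6), (Gamma, 1986, Rae, Argo, 27, 7, Xia, 31), (Gamma, 1986, Rae, Argo, 7, 8, Wes, 6), (Gamma, 1986, Rae, Argo, 7, 8, Xia, 31), (Gamma, 1986, Zed, Beta, 2, 21, Wes, 6), (Gamma, 1986, Zed, Beta, 2, 21, Xia, 31), (Gamma, 1986, Zed, Beta, 27, 7, Wes, 6), (Gamma, 1986, Zed, Beta, 27, 7, Xia, 31), (Gamma, 1986, Zed, Beta, 7, 8, Wes, 6), (Gamma, 1986, Zed, Beta, 7, 8, Xia, 31)}
Keep only column(s) sid, role, title (6 duplicate(s) eliminated): {(21, Argo, Gamma), (21, Beta, Gamma), (7, Argo, Gamma), (7, Beta, Gamma), (8, Argo, Gamma), (8, Beta, Gamma)}

{(21, Argo, Gamma), (21, Beta, Gamma), (7, Argo, Gamma), (7, Beta, Gamma), (8, Argo, Gamma), (8, Beta, Gamma)}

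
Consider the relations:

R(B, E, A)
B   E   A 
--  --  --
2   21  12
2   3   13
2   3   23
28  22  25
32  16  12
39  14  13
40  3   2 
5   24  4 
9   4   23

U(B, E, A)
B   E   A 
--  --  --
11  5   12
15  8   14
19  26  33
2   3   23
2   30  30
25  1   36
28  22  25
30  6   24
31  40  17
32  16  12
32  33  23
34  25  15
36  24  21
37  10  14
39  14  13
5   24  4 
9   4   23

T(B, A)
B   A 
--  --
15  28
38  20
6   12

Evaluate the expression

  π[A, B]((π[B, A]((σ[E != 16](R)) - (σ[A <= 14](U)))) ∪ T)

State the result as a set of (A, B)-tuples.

Filtering on E != 16 leaves {(2, 21, 12), (2, 3, 13), (2, 3, 23), (28, 22, 25), (39, 14, 13), (40, 3, 2), (5, 24, 4), (9, 4, 23)}.
Filtering on A <= 14 leaves {(11, 5, 12), (15, 8, 14), (32, 16, 12), (37, 10, 14), (39, 14, 13), (5, 24, 4)}.
Set difference of the two operands is {(2, 21, 12), (2, 3, 13), (2, 3, 23), (28, 22, 25), (40, 3, 2), (9, 4, 23)}.
π[B, A]: project onto (B, A) → {(2, 12), (2, 13), (2, 23), (28, 25), (40, 2), (9, 23)}
Set union of the two operands is {(15, 28), (2, 12), (2, 13), (2, 23), (28, 25), (38, 20), (40, 2), (6, 12), (9, 23)}.
π[A, B]: project onto (A, B) → {(12, 2), (12, 6), (13, 2), (2, 40), (20, 38), (23, 2), (23, 9), (25, 28), (28, 15)}

{(12, 2), (12, 6), (13, 2), (2, 40), (20, 38), (23, 2), (23, 9), (25, 28), (28, 15)}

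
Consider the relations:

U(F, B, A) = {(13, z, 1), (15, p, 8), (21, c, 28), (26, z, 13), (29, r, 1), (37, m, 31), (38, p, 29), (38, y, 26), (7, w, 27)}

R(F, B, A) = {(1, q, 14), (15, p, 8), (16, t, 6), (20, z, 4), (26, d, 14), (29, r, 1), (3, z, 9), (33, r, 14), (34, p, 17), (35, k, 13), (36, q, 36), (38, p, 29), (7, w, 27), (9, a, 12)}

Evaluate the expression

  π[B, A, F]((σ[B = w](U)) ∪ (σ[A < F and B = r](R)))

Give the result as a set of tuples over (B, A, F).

{(r, 1, 29), (r, 14, 33), (w, 27, 7)}

Apply σ_{B = w}; surviving tuples: {(7, w, 27)}
Apply σ_{A < F and B = r}; surviving tuples: {(29, r, 1), (33, r, 14)}
Set union of the two operands is {(29, r, 1), (33, r, 14), (7, w, 27)}.
Projecting to B, A, F: {(r, 1, 29), (r, 14, 33), (w, 27, 7)}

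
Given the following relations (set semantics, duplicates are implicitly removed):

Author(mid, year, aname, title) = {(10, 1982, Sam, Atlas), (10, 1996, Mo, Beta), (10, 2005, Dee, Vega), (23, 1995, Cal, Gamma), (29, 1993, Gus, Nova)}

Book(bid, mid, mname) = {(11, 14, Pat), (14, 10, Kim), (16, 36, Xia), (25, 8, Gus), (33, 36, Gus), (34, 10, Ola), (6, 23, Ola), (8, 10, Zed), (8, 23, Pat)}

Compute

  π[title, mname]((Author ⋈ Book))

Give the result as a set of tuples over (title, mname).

Author ⋈ Book (natural join on mid): {(10, 1982, Sam, Atlas, 14, Kim), (10, 1982, Sam, Atlas, 34, Ola), (10, 1982, Sam, Atlas, 8, Zed), (10, 1996, Mo, Beta, 14, Kim), (10, 1996, Mo, Beta, 34, Ola), (10, 1996, Mo, Beta, 8, Zed), (10, 2005, Dee, Vega, 14, Kim), (10, 2005, Dee, Vega, 34, Ola), (10, 2005, Dee, Vega, 8, Zed), (23, 1995, Cal, Gamma, 6, Ola), (23, 1995, Cal, Gamma, 8, Pat)}
π_{title, mname} gives {(Atlas, Kim), (Atlas, Ola), (Atlas, Zed), (Beta, Kim), (Beta, Ola), (Beta, Zed), (Gamma, Ola), (Gamma, Pat), (Vega, Kim), (Vega, Ola), (Vega, Zed)}.

{(Atlas, Kim), (Atlas, Ola), (Atlas, Zed), (Beta, Kim), (Beta, Ola), (Beta, Zed), (Gamma, Ola), (Gamma, Pat), (Vega, Kim), (Vega, Ola), (Vega, Zed)}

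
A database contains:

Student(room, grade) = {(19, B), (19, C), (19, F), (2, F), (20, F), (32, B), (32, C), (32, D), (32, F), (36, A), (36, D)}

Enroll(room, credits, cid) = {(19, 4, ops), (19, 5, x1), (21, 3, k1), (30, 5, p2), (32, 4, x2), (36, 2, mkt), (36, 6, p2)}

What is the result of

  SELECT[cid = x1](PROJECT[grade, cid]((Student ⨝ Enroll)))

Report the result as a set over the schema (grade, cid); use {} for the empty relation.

{(B, x1), (C, x1), (F, x1)}

Natural join on room: {(19, B, 4, ops), (19, B, 5, x1), (19, C, 4, ops), (19, C, 5, x1), (19, F, 4, ops), (19, F, 5, x1), (32, B, 4, x2), (32, C, 4, x2), (32, D, 4, x2), (32, F, 4, x2), (36, A, 2, mkt), (36, A, 6, p2), (36, D, 2, mkt), (36, D, 6, p2)}
π_{grade, cid} gives {(A, mkt), (A, p2), (B, ops), (B, x1), (B, x2), (C, ops), (C, x1), (C, x2), (D, mkt), (D, p2), (D, x2), (F, ops), (F, x1), (F, x2)}.
Selection cid = x1: {(B, x1), (C, x1), (F, x1)}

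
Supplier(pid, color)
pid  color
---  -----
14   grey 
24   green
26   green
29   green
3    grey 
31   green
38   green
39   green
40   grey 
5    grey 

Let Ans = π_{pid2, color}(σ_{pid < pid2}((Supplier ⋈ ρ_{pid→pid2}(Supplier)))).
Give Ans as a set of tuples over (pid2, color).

{(14, grey), (26, green), (29, green), (31, green), (38, green), (39, green), (40, grey), (5, grey)}

ρ[pid→pid2]: schema becomes (pid2, color); tuples unchanged.
Joining Supplier and ρ_{pid→pid2}(Supplier) on color yields {(14, grey, 14), (14, grey, 3), (14, grey, 40), (14, grey, 5), (24, green, 24), (24, green, 26), (24, green, 29), (24, green, 31), (24, green, 38), (24, green, 39), (26, green, 24), (26, green, 26), (26, green, 29), (26, green, 31), (26, green, 38), (26, green, 39), (29, green, 24), (29, green, 26), (29, green, 29), (29, green, 31), (29, green, 38), (29, green, 39), (3, grey, 14), (3, grey, 3), (3, grey, 40), (3, grey, 5), (31, green, 24), (31, green, 26), (31, green, 29), (31, green, 31), (31, green, 38), (31, green, 39), (38, green, 24), (38, green, 26), (38, green, 29), (38, green, 31), (38, green, 38), (38, green, 39), (39, green, 24), (39, green, 26), (39, green, 29), (39, green, 31), (39, green, 38), (39, green, 39), (40, grey, 14), (40, grey, 3), (40, grey, 40), (40, grey, 5), (5, grey, 14), (5, grey, 3), (5, grey, 40), (5, grey, 5)}.
Selection pid < pid2: {(14, grey, 40), (24, green, 26), (24, green, 29), (24, green, 31), (24, green, 38), (24, green, 39), (26, green, 29), (26, green, 31), (26, green, 38), (26, green, 39), (29, green, 31), (29, green, 38), (29, green, 39), (3, grey, 14), (3, grey, 40), (3, grey, 5), (31, green, 38), (31, green, 39), (38, green, 39), (5, grey, 14), (5, grey, 40)}
Projecting to pid2, color (13 duplicate(s) eliminated): {(14, grey), (26, green), (29, green), (31, green), (38, green), (39, green), (40, grey), (5, grey)}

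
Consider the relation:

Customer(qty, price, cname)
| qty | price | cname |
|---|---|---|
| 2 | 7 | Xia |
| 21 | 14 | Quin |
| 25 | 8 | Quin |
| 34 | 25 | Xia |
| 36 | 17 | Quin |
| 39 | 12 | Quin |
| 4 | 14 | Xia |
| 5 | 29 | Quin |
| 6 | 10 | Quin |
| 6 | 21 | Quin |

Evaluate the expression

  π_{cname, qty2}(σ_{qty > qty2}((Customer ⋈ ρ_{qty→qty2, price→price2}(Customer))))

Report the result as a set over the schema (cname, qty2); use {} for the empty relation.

{(Quin, 21), (Quin, 25), (Quin, 36), (Quin, 5), (Quin, 6), (Xia, 2), (Xia, 4)}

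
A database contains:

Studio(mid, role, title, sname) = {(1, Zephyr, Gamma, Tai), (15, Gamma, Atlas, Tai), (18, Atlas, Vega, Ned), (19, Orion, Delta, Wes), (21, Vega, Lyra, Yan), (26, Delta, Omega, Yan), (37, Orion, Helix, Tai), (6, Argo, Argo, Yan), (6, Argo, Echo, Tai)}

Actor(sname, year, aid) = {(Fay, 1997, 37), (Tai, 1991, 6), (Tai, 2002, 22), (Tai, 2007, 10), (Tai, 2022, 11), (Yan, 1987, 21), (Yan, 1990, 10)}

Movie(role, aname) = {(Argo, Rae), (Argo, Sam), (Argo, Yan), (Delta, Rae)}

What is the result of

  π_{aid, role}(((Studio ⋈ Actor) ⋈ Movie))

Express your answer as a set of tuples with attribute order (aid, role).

Joining Studio and Actor on sname yields {(1, Zephyr, Gamma, Tai, 1991, 6), (1, Zephyr, Gamma, Tai, 2002, 22), (1, Zephyr, Gamma, Tai, 2007, 10), (1, Zephyr, Gamma, Tai, 2022, 11), (15, Gamma, Atlas, Tai, 1991, 6), (15, Gamma, Atlas, Tai, 2002, 22), (15, Gamma, Atlas, Tai, 2007, 10), (15, Gamma, Atlas, Tai, 2022, 11), (21, Vega, Lyra, Yan, 1987, 21), (21, Vega, Lyra, Yan, 1990, 10), (26, Delta, Omega, Yan, 1987, 21), (26, Delta, Omega, Yan, 1990, 10), (37, Orion, Helix, Tai, 1991, 6), (37, Orion, Helix, Tai, 2002, 22), (37, Orion, Helix, Tai, 2007, 10), (37, Orion, Helix, Tai, 2022, 11), (6, Argo, Argo, Yan, 1987, 21), (6, Argo, Argo, Yan, 1990, 10), (6, Argo, Echo, Tai, 1991, 6), (6, Argo, Echo, Tai, 2002, 22), (6, Argo, Echo, Tai, 2007, 10), (6, Argo, Echo, Tai, 2022, 11)}.
Joining (Studio ⋈ Actor) and Movie on role yields {(26, Delta, Omega, Yan, 1987, 21, Rae), (26, Delta, Omega, Yan, 1990, 10, Rae), (6, Argo, Argo, Yan, 1987, 21, Rae), (6, Argo, Argo, Yan, 1987, 21, Sam), (6, Argo, Argo, Yan, 1987, 21, Yan), (6, Argo, Argo, Yan, 1990, 10, Rae), (6, Argo, Argo, Yan, 1990, 10, Sam), (6, Argo, Argo, Yan, 1990, 10, Yan), (6, Argo, Echo, Tai, 1991, 6, Rae), (6, Argo, Echo, Tai, 1991, 6, Sam), (6, Argo, Echo, Tai, 1991, 6, Yan), (6, Argo, Echo, Tai, 2002, 22, Rae), (6, Argo, Echo, Tai, 2002, 22, Sam), (6, Argo, Echo, Tai, 2002, 22, Yan), (6, Argo, Echo, Tai, 2007, 10, Rae), (6, Argo, Echo, Tai, 2007, 10, Sam), (6, Argo, Echo, Tai, 2007, 10, Yan), (6, Argo, Echo, Tai, 2022, 11, Rae), (6, Argo, Echo, Tai, 2022, 11, Sam), (6, Argo, Echo, Tai, 2022, 11, Yan)}.
π[aid, role]: project onto (aid, role) (13 duplicate(s) eliminated) → {(10, Argo), (10, Delta), (11, Argo), (21, Argo), (21, Delta), (22, Argo), (6, Argo)}

{(10, Argo), (10, Delta), (11, Argo), (21, Argo), (21, Delta), (22, Argo), (6, Argo)}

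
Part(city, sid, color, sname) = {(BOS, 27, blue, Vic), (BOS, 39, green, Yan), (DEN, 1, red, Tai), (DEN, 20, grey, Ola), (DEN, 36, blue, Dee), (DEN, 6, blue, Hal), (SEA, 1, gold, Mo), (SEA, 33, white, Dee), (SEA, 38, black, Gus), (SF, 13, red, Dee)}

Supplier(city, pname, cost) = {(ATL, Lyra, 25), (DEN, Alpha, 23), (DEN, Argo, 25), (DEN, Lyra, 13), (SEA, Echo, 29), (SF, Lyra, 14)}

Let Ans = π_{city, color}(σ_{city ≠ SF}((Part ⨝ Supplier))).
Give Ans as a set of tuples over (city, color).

Natural join on city: {(DEN, 1, red, Tai, Alpha, 23), (DEN, 1, red, Tai, Argo, 25), (DEN, 1, red, Tai, Lyra, 13), (DEN, 20, grey, Ola, Alpha, 23), (DEN, 20, grey, Ola, Argo, 25), (DEN, 20, grey, Ola, Lyra, 13), (DEN, 36, blue, Dee, Alpha, 23), (DEN, 36, blue, Dee, Argo, 25), (DEN, 36, blue, Dee, Lyra, 13), (DEN, 6, blue, Hal, Alpha, 23), (DEN, 6, blue, Hal, Argo, 25), (DEN, 6, blue, Hal, Lyra, 13), (SEA, 1, gold, Mo, Echo, 29), (SEA, 33, white, Dee, Echo, 29), (SEA, 38, black, Gus, Echo, 29), (SF, 13, red, Dee, Lyra, 14)}
Apply σ_{city ≠ SF}; surviving tuples: {(DEN, 1, red, Tai, Alpha, 23), (DEN, 1, red, Tai, Argo, 25), (DEN, 1, red, Tai, Lyra, 13), (DEN, 20, grey, Ola, Alpha, 23), (DEN, 20, grey, Ola, Argo, 25), (DEN, 20, grey, Ola, Lyra, 13), (DEN, 36, blue, Dee, Alpha, 23), (DEN, 36, blue, Dee, Argo, 25), (DEN, 36, blue, Dee, Lyra, 13), (DEN, 6, blue, Hal, Alpha, 23), (DEN, 6, blue, Hal, Argo, 25), (DEN, 6, blue, Hal, Lyra, 13), (SEA, 1, gold, Mo, Echo, 29), (SEA, 33, white, Dee, Echo, 29), (SEA, 38, black, Gus, Echo, 29)}
π_{city, color} gives {(DEN, blue), (DEN, grey), (DEN, red), (SEA, black), (SEA, gold), (SEA, white)} (9 duplicate(s) eliminated).

{(DEN, blue), (DEN, grey), (DEN, red), (SEA, black), (SEA, gold), (SEA, white)}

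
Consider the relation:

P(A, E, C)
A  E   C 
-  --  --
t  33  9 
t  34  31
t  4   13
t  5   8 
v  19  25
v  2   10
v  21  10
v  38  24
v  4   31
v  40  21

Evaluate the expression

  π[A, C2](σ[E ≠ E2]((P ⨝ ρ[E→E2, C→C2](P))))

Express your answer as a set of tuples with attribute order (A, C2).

ρ[E→E2, C→C2]: schema becomes (A, E2, C2); tuples unchanged.
P ⋈ ρ[E→E2, C→C2](P) (natural join on A): {(t, 33, 9, 33, 9), (t, 33, 9, 34, 31), (t, 33, 9, 4, 13), (t, 33, 9, 5, 8), (t, 34, 31, 33, 9), (t, 34, 31, 34, 31), (t, 34, 31, 4, 13), (t, 34, 31, 5, 8), (t, 4, 13, 33, 9), (t, 4, 13, 34, 31), (t, 4, 13, 4, 13), (t, 4, 13, 5, 8), (t, 5, 8, 33, 9), (t, 5, 8, 34, 31), (t, 5, 8, 4, 13), (t, 5, 8, 5, 8), (v, 19, 25, 19, 25), (v, 19, 25, 2, 10), (v, 19, 25, 21, 10), (v, 19, 25, 38, 24), (v, 19, 25, 4, 31), (v, 19, 25, 40, 21), (v, 2, 10, 19, 25), (v, 2, 10, 2, 10), (v, 2, 10, 21, 10), (v, 2, 10, 38, 24), (v, 2, 10, 4, 31), (v, 2, 10, 40, 21), (v, 21, 10, 19, 25), (v, 21, 10, 2, 10), (v, 21, 10, 21, 10), (v, 21, 10, 38, 24), (v, 21, 10, 4, 31), (v, 21, 10, 40, 21), (v, 38, 24, 19, 25), (v, 38, 24, 2, 10), (v, 38, 24, 21, 10), (v, 38, 24, 38, 24), (v, 38, 24, 4, 31), (v, 38, 24, 40, 21), (v, 4, 31, 19, 25), (v, 4, 31, 2, 10), (v, 4, 31, 21, 10), (v, 4, 31, 38, 24), (v, 4, 31, 4, 31), (v, 4, 31, 40, 21), (v, 40, 21, 19, 25), (v, 40, 21, 2, 10), (v, 40, 21, 21, 10), (v, 40, 21, 38, 24), (v, 40, 21, 4, 31), (v, 40, 21, 40, 21)}
Apply σ_{E ≠ E2}; surviving tuples: {(t, 33, 9, 34, 31), (t, 33, 9, 4, 13), (t, 33, 9, 5, 8), (t, 34, 31, 33, 9), (t, 34, 31, 4, 13), (t, 34, 31, 5, 8), (t, 4, 13, 33, 9), (t, 4, 13, 34, 31), (t, 4, 13, 5, 8), (t, 5, 8, 33, 9), (t, 5, 8, 34, 31), (t, 5, 8, 4, 13), (v, 19, 25, 2, 10), (v, 19, 25, 21, 10), (v, 19, 25, 38, 24), (v, 19, 25, 4, 31), (v, 19, 25, 40, 21), (v, 2, 10, 19, 25), (v, 2, 10, 21, 10), (v, 2, 10, 38, 24), (v, 2, 10, 4, 31), (v, 2, 10, 40, 21), (v, 21, 10, 19, 25), (v, 21, 10, 2, 10), (v, 21, 10, 38, 24), (v, 21, 10, 4, 31), (v, 21, 10, 40, 21), (v, 38, 24, 19, 25), (v, 38, 24, 2, 10), (v, 38, 24, 21, 10), (v, 38, 24, 4, 31), (v, 38, 24, 40, 21), (v, 4, 31, 19, 25), (v, 4, 31, 2, 10), (v, 4, 31, 21, 10), (v, 4, 31, 38, 24), (v, 4, 31, 40, 21), (v, 40, 21, 19, 25), (v, 40, 21, 2, 10), (v, 40, 21, 21, 10), (v, 40, 21, 38, 24), (v, 40, 21, 4, 31)}
π[A, C2]: project onto (A, C2) (33 duplicate(s) eliminated) → {(t, 13), (t, 31), (t, 8), (t, 9), (v, 10), (v, 21), (v, 24), (v, 25), (v, 31)}

{(t, 13), (t, 31), (t, 8), (t, 9), (v, 10), (v, 21), (v, 24), (v, 25), (v, 31)}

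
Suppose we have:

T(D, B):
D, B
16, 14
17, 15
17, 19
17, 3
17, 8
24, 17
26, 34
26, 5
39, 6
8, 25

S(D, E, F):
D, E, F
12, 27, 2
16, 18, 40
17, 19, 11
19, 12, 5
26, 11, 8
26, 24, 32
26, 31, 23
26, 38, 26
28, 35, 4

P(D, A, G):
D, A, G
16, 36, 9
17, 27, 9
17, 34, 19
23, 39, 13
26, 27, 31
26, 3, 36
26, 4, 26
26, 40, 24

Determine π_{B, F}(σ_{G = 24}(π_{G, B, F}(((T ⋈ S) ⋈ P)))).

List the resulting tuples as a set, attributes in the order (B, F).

T ⋈ S (natural join on D): {(16, 14, 18, 40), (17, 15, 19, 11), (17, 19, 19, 11), (17, 3, 19, 11), (17, 8, 19, 11), (26, 34, 11, 8), (26, 34, 24, 32), (26, 34, 31, 23), (26, 34, 38, 26), (26, 5, 11, 8), (26, 5, 24, 32), (26, 5, 31, 23), (26, 5, 38, 26)}
(T ⋈ S) ⋈ P (natural join on D): {(16, 14, 18, 40, 36, 9), (17, 15, 19, 11, 27, 9), (17, 15, 19, 11, 34, 19), (17, 19, 19, 11, 27, 9), (17, 19, 19, 11, 34, 19), (17, 3, 19, 11, 27, 9), (17, 3, 19, 11, 34, 19), (17, 8, 19, 11, 27, 9), (17, 8, 19, 11, 34, 19), (26, 34, 11, 8, 27, 31), (26, 34, 11, 8, 3, 36), (26, 34, 11, 8, 4, 26), (26, 34, 11, 8, 40, 24), (26, 34, 24, 32, 27, 31), (26, 34, 24, 32, 3, 36), (26, 34, 24, 32, 4, 26), (26, 34, 24, 32, 40, 24), (26, 34, 31, 23, 27, 31), (26, 34, 31, 23, 3, 36), (26, 34, 31, 23, 4, 26), (26, 34, 31, 23, 40, 24), (26, 34, 38, 26, 27, 31), (26, 34, 38, 26, 3, 36), (26, 34, 38, 26, 4, 26), (26, 34, 38, 26, 40, 24), (26, 5, 11, 8, 27, 31), (26, 5, 11, 8, 3, 36), (26, 5, 11, 8, 4, 26), (26, 5, 11, 8, 40, 24), (26, 5, 24, 32, 27, 31), (26, 5, 24, 32, 3, 36), (26, 5, 24, 32, 4, 26), (26, 5, 24, 32, 40, 24), (26, 5, 31, 23, 27, 31), (26, 5, 31, 23, 3, 36), (26, 5, 31, 23, 4, 26), (26, 5, 31, 23, 40, 24), (26, 5, 38, 26, 27, 31), (26, 5, 38, 26, 3, 36), (26, 5, 38, 26, 4, 26), (26, 5, 38, 26, 40, 24)}
Projecting to G, B, F: {(19, 15, 11), (19, 19, 11), (19, 3, 11), (19, 8, 11), (24, 34, 23), (24, 34, 26), (24, 34, 32), (24, 34, 8), (24, 5, 23), (24, 5, 26), (24, 5, 32), (24, 5, 8), (26, 34, 23), (26, 34, 26), (26, 34, 32), (26, 34, 8), (26, 5, 23), (26, 5, 26), (26, 5, 32), (26, 5, 8), (31, 34, 23), (31, 34, 26), (31, 34, 32), (31, 34, 8), (31, 5, 23), (31, 5, 26), (31, 5, 32), (31, 5, 8), (36, 34, 23), (36, 34, 26), (36, 34, 32), (36, 34, 8), (36, 5, 23), (36, 5, 26), (36, 5, 32), (36, 5, 8), (9, 14, 40), (9, 15, 11), (9, 19, 11), (9, 3, 11), (9, 8, 11)}
Selection G = 24: {(24, 34, 23), (24, 34, 26), (24, 34, 32), (24, 34, 8), (24, 5, 23), (24, 5, 26), (24, 5, 32), (24, 5, 8)}
Projecting to B, F: {(34, 23), (34, 26), (34, 32), (34, 8), (5, 23), (5, 26), (5, 32), (5, 8)}

{(34, 23), (34, 26), (34, 32), (34, 8), (5, 23), (5, 26), (5, 32), (5, 8)}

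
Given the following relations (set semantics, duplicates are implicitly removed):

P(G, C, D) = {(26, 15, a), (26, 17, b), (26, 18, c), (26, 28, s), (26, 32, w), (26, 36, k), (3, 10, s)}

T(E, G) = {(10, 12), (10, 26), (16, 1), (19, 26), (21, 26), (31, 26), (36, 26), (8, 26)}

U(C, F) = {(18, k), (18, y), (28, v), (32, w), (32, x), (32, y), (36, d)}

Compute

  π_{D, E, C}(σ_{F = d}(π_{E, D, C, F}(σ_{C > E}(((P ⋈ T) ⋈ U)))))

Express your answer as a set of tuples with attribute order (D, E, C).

{(k, 10, 36), (k, 19, 36), (k, 21, 36), (k, 31, 36), (k, 8, 36)}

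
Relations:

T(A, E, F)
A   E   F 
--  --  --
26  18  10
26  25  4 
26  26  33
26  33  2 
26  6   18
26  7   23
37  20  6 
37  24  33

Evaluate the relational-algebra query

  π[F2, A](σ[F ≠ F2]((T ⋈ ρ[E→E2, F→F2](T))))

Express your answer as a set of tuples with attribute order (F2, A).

ρ[E→E2, F→F2]: schema becomes (A, E2, F2); tuples unchanged.
Natural join on A: {(26, 18, 10, 18, 10), (26, 18, 10, 25, 4), (26, 18, 10, 26, 33), (26, 18, 10, 33, 2), (26, 18, 10, 6, 18), (26, 18, 10, 7, 23), (26, 25, 4, 18, 10), (26, 25, 4, 25, 4), (26, 25, 4, 26, 33), (26, 25, 4, 33, 2), (26, 25, 4, 6, 18), (26, 25, 4, 7, 23), (26, 26, 33, 18, 10), (26, 26, 33, 25, 4), (26, 26, 33, 26, 33), (26, 26, 33, 33, 2), (26, 26, 33, 6, 18), (26, 26, 33, 7, 23), (26, 33, 2, 18, 10), (26, 33, 2, 25, 4), (26, 33, 2, 26, 33), (26, 33, 2, 33, 2), (26, 33, 2, 6, 18), (26, 33, 2, 7, 23), (26, 6, 18, 18, 10), (26, 6, 18, 25, 4), (26, 6, 18, 26, 33), (26, 6, 18, 33, 2), (26, 6, 18, 6, 18), (26, 6, 18, 7, 23), (26, 7, 23, 18, 10), (26, 7, 23, 25, 4), (26, 7, 23, 26, 33), (26, 7, 23, 33, 2), (26, 7, 23, 6, 18), (26, 7, 23, 7, 23), (37, 20, 6, 20, 6), (37, 20, 6, 24, 33), (37, 24, 33, 20, 6), (37, 24, 33, 24, 33)}
Apply σ_{F ≠ F2}; surviving tuples: {(26, 18, 10, 25, 4), (26, 18, 10, 26, 33), (26, 18, 10, 33, 2), (26, 18, 10, 6, 18), (26, 18, 10, 7, 23), (26, 25, 4, 18, 10), (26, 25, 4, 26, 33), (26, 25, 4, 33, 2), (26, 25, 4, 6, 18), (26, 25, 4, 7, 23), (26, 26, 33, 18, 10), (26, 26, 33, 25, 4), (26, 26, 33, 33, 2), (26, 26, 33, 6, 18), (26, 26, 33, 7, 23), (26, 33, 2, 18, 10), (26, 33, 2, 25, 4), (26, 33, 2, 26, 33), (26, 33, 2, 6, 18), (26, 33, 2, 7, 23), (26, 6, 18, 18, 10), (26, 6, 18, 25, 4), (26, 6, 18, 26, 33), (26, 6, 18, 33, 2), (26, 6, 18, 7, 23), (26, 7, 23, 18, 10), (26, 7, 23, 25, 4), (26, 7, 23, 26, 33), (26, 7, 23, 33, 2), (26, 7, 23, 6, 18), (37, 20, 6, 24, 33), (37, 24, 33, 20, 6)}
π_{F2, A} gives {(10, 26), (18, 26), (2, 26), (23, 26), (33, 26), (33, 37), (4, 26), (6, 37)} (24 duplicate(s) eliminated).

{(10, 26), (18, 26), (2, 26), (23, 26), (33, 26), (33, 37), (4, 26), (6, 37)}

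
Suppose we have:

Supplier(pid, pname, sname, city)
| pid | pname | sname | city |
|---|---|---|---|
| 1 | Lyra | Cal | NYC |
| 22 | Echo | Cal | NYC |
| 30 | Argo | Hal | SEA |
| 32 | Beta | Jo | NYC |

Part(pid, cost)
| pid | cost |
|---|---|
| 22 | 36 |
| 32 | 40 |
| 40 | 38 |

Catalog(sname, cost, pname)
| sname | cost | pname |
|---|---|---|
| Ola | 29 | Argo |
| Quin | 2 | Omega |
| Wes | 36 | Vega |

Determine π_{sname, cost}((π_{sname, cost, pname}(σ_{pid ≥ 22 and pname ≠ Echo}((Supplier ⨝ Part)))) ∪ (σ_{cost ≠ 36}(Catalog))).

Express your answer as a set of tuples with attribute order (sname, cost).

Joining Supplier and Part on pid yields {(22, Echo, Cal, NYC, 36), (32, Beta, Jo, NYC, 40)}.
Selection pid ≥ 22 and pname ≠ Echo: {(32, Beta, Jo, NYC, 40)}
Projecting to sname, cost, pname: {(Jo, 40, Beta)}
Selection cost ≠ 36: {(Ola, 29, Argo), (Quin, 2, Omega)}
Union: {(Jo, 40, Beta)} with {(Ola, 29, Argo), (Quin, 2, Omega)} → {(Jo, 40, Beta), (Ola, 29, Argo), (Quin, 2, Omega)}
Projecting to sname, cost: {(Jo, 40), (Ola, 29), (Quin, 2)}

{(Jo, 40), (Ola, 29), (Quin, 2)}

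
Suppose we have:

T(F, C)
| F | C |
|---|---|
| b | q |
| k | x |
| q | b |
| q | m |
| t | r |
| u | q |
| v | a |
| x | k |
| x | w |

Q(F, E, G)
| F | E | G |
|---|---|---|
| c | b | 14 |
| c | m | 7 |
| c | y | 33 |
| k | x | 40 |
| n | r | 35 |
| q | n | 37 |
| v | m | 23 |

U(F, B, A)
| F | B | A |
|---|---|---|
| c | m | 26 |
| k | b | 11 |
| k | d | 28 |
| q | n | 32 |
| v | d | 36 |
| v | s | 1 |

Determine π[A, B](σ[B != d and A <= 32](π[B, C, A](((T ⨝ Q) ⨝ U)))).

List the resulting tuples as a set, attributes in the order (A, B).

T ⋈ Q (natural join on F): {(k, x, x, 40), (q, b, n, 37), (q, m, n, 37), (v, a, m, 23)}
(T ⨝ Q) ⋈ U (natural join on F): {(k, x, x, 40, b, 11), (k, x, x, 40, d, 28), (q, b, n, 37, n, 32), (q, m, n, 37, n, 32), (v, a, m, 23, d, 36), (v, a, m, 23, s, 1)}
Keep only column(s) B, C, A: {(b, x, 11), (d, a, 36), (d, x, 28), (n, b, 32), (n, m, 32), (s, a, 1)}
σ[B != d and A <= 32]: keep tuples satisfying B != d and A <= 32 → {(b, x, 11), (n, b, 32), (n, m, 32), (s, a, 1)}
Keep only column(s) A, B (1 duplicate(s) eliminated): {(1, s), (11, b), (32, n)}

{(1, s), (11, b), (32, n)}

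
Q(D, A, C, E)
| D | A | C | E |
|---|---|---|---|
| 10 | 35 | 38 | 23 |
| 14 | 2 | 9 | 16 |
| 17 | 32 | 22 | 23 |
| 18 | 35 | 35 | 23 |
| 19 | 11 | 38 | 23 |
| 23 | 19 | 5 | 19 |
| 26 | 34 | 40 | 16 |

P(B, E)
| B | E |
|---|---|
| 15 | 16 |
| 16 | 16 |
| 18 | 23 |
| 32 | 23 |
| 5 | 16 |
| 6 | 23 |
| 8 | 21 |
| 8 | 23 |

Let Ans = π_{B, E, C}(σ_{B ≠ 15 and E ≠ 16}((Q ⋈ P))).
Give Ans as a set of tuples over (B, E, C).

{(18, 23, 22), (18, 23, 35), (18, 23, 38), (32, 23, 22), (32, 23, 35), (32, 23, 38), (6, 23, 22), (6, 23, 35), (6, 23, 38), (8, 23, 22), (8, 23, 35), (8, 23, 38)}

Joining Q and P on E yields {(10, 35, 38, 23, 18), (10, 35, 38, 23, 32), (10, 35, 38, 23, 6), (10, 35, 38, 23, 8), (14, 2, 9, 16, 15), (14, 2, 9, 16, 16), (14, 2, 9, 16, 5), (17, 32, 22, 23, 18), (17, 32, 22, 23, 32), (17, 32, 22, 23, 6), (17, 32, 22, 23, 8), (18, 35, 35, 23, 18), (18, 35, 35, 23, 32), (18, 35, 35, 23, 6), (18, 35, 35, 23, 8), (19, 11, 38, 23, 18), (19, 11, 38, 23, 32), (19, 11, 38, 23, 6), (19, 11, 38, 23, 8), (26, 34, 40, 16, 15), (26, 34, 40, 16, 16), (26, 34, 40, 16, 5)}.
σ[B ≠ 15 and E ≠ 16]: keep tuples satisfying B ≠ 15 and E ≠ 16 → {(10, 35, 38, 23, 18), (10, 35, 38, 23, 32), (10, 35, 38, 23, 6), (10, 35, 38, 23, 8), (17, 32, 22, 23, 18), (17, 32, 22, 23, 32), (17, 32, 22, 23, 6), (17, 32, 22, 23, 8), (18, 35, 35, 23, 18), (18, 35, 35, 23, 32), (18, 35, 35, 23, 6), (18, 35, 35, 23, 8), (19, 11, 38, 23, 18), (19, 11, 38, 23, 32), (19, 11, 38, 23, 6), (19, 11, 38, 23, 8)}
Projecting to B, E, C (4 duplicate(s) eliminated): {(18, 23, 22), (18, 23, 35), (18, 23, 38), (32, 23, 22), (32, 23, 35), (32, 23, 38), (6, 23, 22), (6, 23, 35), (6, 23, 38), (8, 23, 22), (8, 23, 35), (8, 23, 38)}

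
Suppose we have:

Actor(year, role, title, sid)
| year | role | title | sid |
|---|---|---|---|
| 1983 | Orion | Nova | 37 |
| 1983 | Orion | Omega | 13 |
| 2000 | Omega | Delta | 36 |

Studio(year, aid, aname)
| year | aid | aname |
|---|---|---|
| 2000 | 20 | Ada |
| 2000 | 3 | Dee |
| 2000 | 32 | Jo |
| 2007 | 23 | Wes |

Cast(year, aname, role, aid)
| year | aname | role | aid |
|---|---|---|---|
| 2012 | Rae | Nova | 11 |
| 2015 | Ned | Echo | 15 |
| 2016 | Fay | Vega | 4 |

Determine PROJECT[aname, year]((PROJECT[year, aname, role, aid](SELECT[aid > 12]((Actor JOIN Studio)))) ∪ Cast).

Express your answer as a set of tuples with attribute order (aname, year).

Actor ⋈ Studio (natural join on year): {(2000, Omega, Delta, 36, 20, Ada), (2000, Omega, Delta, 36, 3, Dee), (2000, Omega, Delta, 36, 32, Jo)}
Selection aid > 12: {(2000, Omega, Delta, 36, 20, Ada), (2000, Omega, Delta, 36, 32, Jo)}
π[year, aname, role, aid]: project onto (year, aname, role, aid) → {(2000, Ada, Omega, 20), (2000, Jo, Omega, 32)}
Union: {(2000, Ada, Omega, 20), (2000, Jo, Omega, 32)} with {(2012, Rae, Nova, 11), (2015, Ned, Echo, 15), (2016, Fay, Vega, 4)} → {(2000, Ada, Omega, 20), (2000, Jo, Omega, 32), (2012, Rae, Nova, 11), (2015, Ned, Echo, 15), (2016, Fay, Vega, 4)}
π[aname, year]: project onto (aname, year) → {(Ada, 2000), (Fay, 2016), (Jo, 2000), (Ned, 2015), (Rae, 2012)}

{(Ada, 2000), (Fay, 2016), (Jo, 2000), (Ned, 2015), (Rae, 2012)}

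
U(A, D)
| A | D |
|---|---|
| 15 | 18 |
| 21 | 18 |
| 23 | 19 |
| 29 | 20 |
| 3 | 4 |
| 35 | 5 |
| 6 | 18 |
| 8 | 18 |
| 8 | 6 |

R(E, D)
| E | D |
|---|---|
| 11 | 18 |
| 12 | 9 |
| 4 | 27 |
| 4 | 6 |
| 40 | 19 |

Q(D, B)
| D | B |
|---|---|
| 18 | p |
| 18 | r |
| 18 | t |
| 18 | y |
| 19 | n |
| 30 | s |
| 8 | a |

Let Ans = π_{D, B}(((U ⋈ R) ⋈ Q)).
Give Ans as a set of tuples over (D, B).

{(18, p), (18, r), (18, t), (18, y), (19, n)}

Joining U and R on D yields {(15, 18, 11), (21, 18, 11), (23, 19, 40), (6, 18, 11), (8, 18, 11), (8, 6, 4)}.
Joining (U ⋈ R) and Q on D yields {(15, 18, 11, p), (15, 18, 11, r), (15, 18, 11, t), (15, 18, 11, y), (21, 18, 11, p), (21, 18, 11, r), (21, 18, 11, t), (21, 18, 11, y), (23, 19, 40, n), (6, 18, 11, p), (6, 18, 11, r), (6, 18, 11, t), (6, 18, 11, y), (8, 18, 11, p), (8, 18, 11, r), (8, 18, 11, t), (8, 18, 11, y)}.
Projecting to D, B (12 duplicate(s) eliminated): {(18, p), (18, r), (18, t), (18, y), (19, n)}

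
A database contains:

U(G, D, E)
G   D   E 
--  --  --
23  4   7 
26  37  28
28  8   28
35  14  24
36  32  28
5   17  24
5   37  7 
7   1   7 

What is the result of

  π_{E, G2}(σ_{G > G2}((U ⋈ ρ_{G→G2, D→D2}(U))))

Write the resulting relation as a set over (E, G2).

ρ[G→G2, D→D2]: schema becomes (G2, D2, E); tuples unchanged.
U ⋈ ρ_{G→G2, D→D2}(U) (natural join on E): {(23, 4, 7, 23, 4), (23, 4, 7, 5, 37), (23, 4, 7, 7, 1), (26, 37, 28, 26, 37), (26, 37, 28, 28, 8), (26, 37, 28, 36, 32), (28, 8, 28, 26, 37), (28, 8, 28, 28, 8), (28, 8, 28, 36, 32), (35, 14, 24, 35, 14), (35, 14, 24, 5, 17), (36, 32, 28, 26, 37), (36, 32, 28, 28, 8), (36, 32, 28, 36, 32), (5, 17, 24, 35, 14), (5, 17, 24, 5, 17), (5, 37, 7, 23, 4), (5, 37, 7, 5, 37), (5, 37, 7, 7, 1), (7, 1, 7, 23, 4), (7, 1, 7, 5, 37), (7, 1, 7, 7, 1)}
Filtering on G > G2 leaves {(23, 4, 7, 5, 37), (23, 4, 7, 7, 1), (28, 8, 28, 26, 37), (35, 14, 24, 5, 17), (36, 32, 28, 26, 37), (36, 32, 28, 28, 8), (7, 1, 7, 5, 37)}.
π[E, G2]: project onto (E, G2) (2 duplicate(s) eliminated) → {(24, 5), (28, 26), (28, 28), (7, 5), (7, 7)}

{(24, 5), (28, 26), (28, 28), (7, 5), (7, 7)}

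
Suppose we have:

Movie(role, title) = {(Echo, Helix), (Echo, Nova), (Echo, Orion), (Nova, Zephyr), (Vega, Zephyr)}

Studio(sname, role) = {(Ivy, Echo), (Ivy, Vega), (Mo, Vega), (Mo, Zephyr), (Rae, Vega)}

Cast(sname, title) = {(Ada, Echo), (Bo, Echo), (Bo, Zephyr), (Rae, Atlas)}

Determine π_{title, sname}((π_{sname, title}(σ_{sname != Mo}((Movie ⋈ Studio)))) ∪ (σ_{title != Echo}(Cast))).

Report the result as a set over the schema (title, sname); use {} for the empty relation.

Natural join on role: {(Echo, Helix, Ivy), (Echo, Nova, Ivy), (Echo, Orion, Ivy), (Vega, Zephyr, Ivy), (Vega, Zephyr, Mo), (Vega, Zephyr, Rae)}
Apply σ_{sname != Mo}; surviving tuples: {(Echo, Helix, Ivy), (Echo, Nova, Ivy), (Echo, Orion, Ivy), (Vega, Zephyr, Ivy), (Vega, Zephyr, Rae)}
Projecting to sname, title: {(Ivy, Helix), (Ivy, Nova), (Ivy, Orion), (Ivy, Zephyr), (Rae, Zephyr)}
Apply σ_{title != Echo}; surviving tuples: {(Bo, Zephyr), (Rae, Atlas)}
Taking the union: {(Bo, Zephyr), (Ivy, Helix), (Ivy, Nova), (Ivy, Orion), (Ivy, Zephyr), (Rae, Atlas), (Rae, Zephyr)}
Projecting to title, sname: {(Atlas, Rae), (Helix, Ivy), (Nova, Ivy), (Orion, Ivy), (Zephyr, Bo), (Zephyr, Ivy), (Zephyr, Rae)}

{(Atlas, Rae), (Helix, Ivy), (Nova, Ivy), (Orion, Ivy), (Zephyr, Bo), (Zephyr, Ivy), (Zephyr, Rae)}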